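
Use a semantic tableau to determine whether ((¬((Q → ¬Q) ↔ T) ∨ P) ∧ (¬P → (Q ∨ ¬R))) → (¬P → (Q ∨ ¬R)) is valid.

Valid

Assume the negation and expand:
Initial set: {¬(((¬((Q → ¬Q) ↔ T) ∨ P) ∧ (¬P → (Q ∨ ¬R))) → (¬P → (Q ∨ ¬R)))}.
¬(((¬((Q → ¬Q) ↔ T) ∨ P) ∧ (¬P → (Q ∨ ¬R))) → (¬P → (Q ∨ ¬R))): α-rule — add ((¬((Q → ¬Q) ↔ T) ∨ P) ∧ (¬P → (Q ∨ ¬R))), ¬(¬P → (Q ∨ ¬R)).
((¬((Q → ¬Q) ↔ T) ∨ P) ∧ (¬P → (Q ∨ ¬R))): α-rule — add (¬((Q → ¬Q) ↔ T) ∨ P), (¬P → (Q ∨ ¬R)).
¬(¬P → (Q ∨ ¬R)): α-rule — add ¬P, ¬(Q ∨ ¬R).
¬(Q ∨ ¬R): α-rule — add ¬Q, ¬¬R.
(¬((Q → ¬Q) ↔ T) ∨ P): β-rule — branch into ¬((Q → ¬Q) ↔ T)  //  P.
  branch 1 (add ¬((Q → ¬Q) ↔ T)):
    (¬P → (Q ∨ ¬R)): β-rule — branch into ¬¬P  //  (Q ∨ ¬R).
      branch 1.1 (add ¬¬P):
        × closes — contains both P and ¬P.
      branch 1.2 (add (Q ∨ ¬R)):
        ¬((Q → ¬Q) ↔ T): β-rule — branch into (Q → ¬Q), ¬T  //  ¬(Q → ¬Q), T.
          branch 1.2.1 (add (Q → ¬Q), ¬T):
            (Q ∨ ¬R): β-rule — branch into Q  //  ¬R.
              branch 1.2.1.1 (add Q):
                × closes — contains both Q and ¬Q.
              branch 1.2.1.2 (add ¬R):
                × closes — contains both R and ¬R.
          branch 1.2.2 (add ¬(Q → ¬Q), T):
            ¬(Q → ¬Q): α-rule — add Q, ¬¬Q.
            × closes — contains both Q and ¬Q.
  branch 2 (add P):
    × closes — contains both P and ¬P.
All 5 branches close.
Every branch closed, so the negation is unsatisfiable and the formula is valid.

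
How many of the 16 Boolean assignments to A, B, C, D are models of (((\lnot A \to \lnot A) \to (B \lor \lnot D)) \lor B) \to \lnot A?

10

Initial set: {((((\lnot A \to \lnot A) \to (B \lor \lnot D)) \lor B) \to \lnot A)}.
((((\lnot A \to \lnot A) \to (B \lor \lnot D)) \lor B) \to \lnot A): β-rule — branch into \lnot (((\lnot A \to \lnot A) \to (B \lor \lnot D)) \lor B)  //  \lnot A.
  branch 1 (add \lnot (((\lnot A \to \lnot A) \to (B \lor \lnot D)) \lor B)):
    \lnot (((\lnot A \to \lnot A) \to (B \lor \lnot D)) \lor B): α-rule — add \lnot ((\lnot A \to \lnot A) \to (B \lor \lnot D)), \lnot B.
    \lnot ((\lnot A \to \lnot A) \to (B \lor \lnot D)): α-rule — add (\lnot A \to \lnot A), \lnot (B \lor \lnot D).
    \lnot (B \lor \lnot D): α-rule — add \lnot B, \lnot \lnot D.
    (\lnot A \to \lnot A): β-rule — branch into \lnot \lnot A  //  \lnot A.
      branch 1.1 (add \lnot \lnot A):
        ○ open, literals {A=1, B=0, D=1}.
      branch 1.2 (add \lnot A):
        ○ open, literals {A=0, B=0, D=1}.
  branch 2 (add \lnot A):
    ○ open, literals {A=0}.
0 branches closed, 3 open.
Each open branch fixes some atoms; the unmentioned ones are free. Counting distinct full assignments: branch {A=1, B=0, D=1} (C) contributes 2 new; branch {A=0, B=0, D=1} (C) contributes 2 new; branch {A=0} (B, C, D) contributes 6 new. Total: 10.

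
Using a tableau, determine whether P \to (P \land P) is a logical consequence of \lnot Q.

Initial set: {\lnot Q; \lnot (P \to (P \land P))}.
\lnot (P \to (P \land P)): α-rule — add P, \lnot (P \land P).
\lnot (P \land P): β-rule — branch into \lnot P  //  \lnot P.
  branch 1 (add \lnot P):
    × closes — contains both P and \lnot P.
  branch 2 (add \lnot P):
    × closes — contains both P and \lnot P.
All 2 branches close.
Every branch closed, so the premises entail the conclusion.

Yes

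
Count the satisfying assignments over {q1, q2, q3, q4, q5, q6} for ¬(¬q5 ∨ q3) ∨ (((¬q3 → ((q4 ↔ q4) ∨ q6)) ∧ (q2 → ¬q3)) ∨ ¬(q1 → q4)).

52

Initial set: {(¬(¬q5 ∨ q3) ∨ (((¬q3 → ((q4 ↔ q4) ∨ q6)) ∧ (q2 → ¬q3)) ∨ ¬(q1 → q4)))}.
(¬(¬q5 ∨ q3) ∨ (((¬q3 → ((q4 ↔ q4) ∨ q6)) ∧ (q2 → ¬q3)) ∨ ¬(q1 → q4))): β-rule — branch into ¬(¬q5 ∨ q3)  //  (((¬q3 → ((q4 ↔ q4) ∨ q6)) ∧ (q2 → ¬q3)) ∨ ¬(q1 → q4)).
  branch 1 (add ¬(¬q5 ∨ q3)):
    ¬(¬q5 ∨ q3): α-rule — add ¬¬q5, ¬q3.
    ○ open, literals {q3=false, q5=true}.
  branch 2 (add (((¬q3 → ((q4 ↔ q4) ∨ q6)) ∧ (q2 → ¬q3)) ∨ ¬(q1 → q4))):
    (((¬q3 → ((q4 ↔ q4) ∨ q6)) ∧ (q2 → ¬q3)) ∨ ¬(q1 → q4)): β-rule — branch into ((¬q3 → ((q4 ↔ q4) ∨ q6)) ∧ (q2 → ¬q3))  //  ¬(q1 → q4).
      branch 2.1 (add ((¬q3 → ((q4 ↔ q4) ∨ q6)) ∧ (q2 → ¬q3))):
        ((¬q3 → ((q4 ↔ q4) ∨ q6)) ∧ (q2 → ¬q3)): α-rule — add (¬q3 → ((q4 ↔ q4) ∨ q6)), (q2 → ¬q3).
        (¬q3 → ((q4 ↔ q4) ∨ q6)): β-rule — branch into ¬¬q3  //  ((q4 ↔ q4) ∨ q6).
          branch 2.1.1 (add ¬¬q3):
            (q2 → ¬q3): β-rule — branch into ¬q2  //  ¬q3.
              branch 2.1.1.1 (add ¬q2):
                ○ open, literals {q2=false, q3=true}.
              branch 2.1.1.2 (add ¬q3):
                × closes — contains both q3 and ¬q3.
          branch 2.1.2 (add ((q4 ↔ q4) ∨ q6)):
            (q2 → ¬q3): β-rule — branch into ¬q2  //  ¬q3.
              branch 2.1.2.1 (add ¬q2):
                ((q4 ↔ q4) ∨ q6): β-rule — branch into (q4 ↔ q4)  //  q6.
                  branch 2.1.2.1.1 (add (q4 ↔ q4)):
                    (q4 ↔ q4): β-rule — branch into q4, q4  //  ¬q4, ¬q4.
                      branch 2.1.2.1.1.1 (add q4, q4):
                        ○ open, literals {q2=false, q4=true}.
                      branch 2.1.2.1.1.2 (add ¬q4, ¬q4):
                        ○ open, literals {q2=false, q4=false}.
                  branch 2.1.2.1.2 (add q6):
                    ○ open, literals {q2=false, q6=true}.
              branch 2.1.2.2 (add ¬q3):
                ((q4 ↔ q4) ∨ q6): β-rule — branch into (q4 ↔ q4)  //  q6.
                  branch 2.1.2.2.1 (add (q4 ↔ q4)):
                    (q4 ↔ q4): β-rule — branch into q4, q4  //  ¬q4, ¬q4.
                      branch 2.1.2.2.1.1 (add q4, q4):
                        ○ open, literals {q3=false, q4=true}.
                      branch 2.1.2.2.1.2 (add ¬q4, ¬q4):
                        ○ open, literals {q3=false, q4=false}.
                  branch 2.1.2.2.2 (add q6):
                    ○ open, literals {q3=false, q6=true}.
      branch 2.2 (add ¬(q1 → q4)):
        ¬(q1 → q4): α-rule — add q1, ¬q4.
        ○ open, literals {q1=true, q4=false}.
1 branch closed, 9 open.
Each open branch fixes some atoms; the unmentioned ones are free. Counting distinct full assignments: branch {q3=false, q5=true} (q1, q2, q4, q6) contributes 16 new; branch {q2=false, q3=true} (q1, q4, q5, q6) contributes 16 new; branch {q2=false, q4=true} (q1, q3, q5, q6) contributes 4 new; branch {q2=false, q4=false} (q1, q3, q5, q6) contributes 4 new; branch {q2=false, q6=true} (q1, q3, q4, q5) contributes 0 new; branch {q3=false, q4=true} (q1, q2, q5, q6) contributes 4 new; branch {q3=false, q4=false} (q1, q2, q5, q6) contributes 4 new; branch {q3=false, q6=true} (q1, q2, q4, q5) contributes 0 new; branch {q1=true, q4=false} (q2, q3, q5, q6) contributes 4 new. Total: 52.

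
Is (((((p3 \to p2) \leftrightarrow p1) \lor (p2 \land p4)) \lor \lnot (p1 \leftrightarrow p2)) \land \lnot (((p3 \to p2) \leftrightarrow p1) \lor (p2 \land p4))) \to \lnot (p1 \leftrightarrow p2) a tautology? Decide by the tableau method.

Valid

Assume the negation and expand:
Initial set: {\lnot ((((((p3 \to p2) \leftrightarrow p1) \lor (p2 \land p4)) \lor \lnot (p1 \leftrightarrow p2)) \land \lnot (((p3 \to p2) \leftrightarrow p1) \lor (p2 \land p4))) \to \lnot (p1 \leftrightarrow p2))}.
\lnot ((((((p3 \to p2) \leftrightarrow p1) \lor (p2 \land p4)) \lor \lnot (p1 \leftrightarrow p2)) \land \lnot (((p3 \to p2) \leftrightarrow p1) \lor (p2 \land p4))) \to \lnot (p1 \leftrightarrow p2)): α-rule — add (((((p3 \to p2) \leftrightarrow p1) \lor (p2 \land p4)) \lor \lnot (p1 \leftrightarrow p2)) \land \lnot (((p3 \to p2) \leftrightarrow p1) \lor (p2 \land p4))), \lnot \lnot (p1 \leftrightarrow p2).
(((((p3 \to p2) \leftrightarrow p1) \lor (p2 \land p4)) \lor \lnot (p1 \leftrightarrow p2)) \land \lnot (((p3 \to p2) \leftrightarrow p1) \lor (p2 \land p4))): α-rule — add ((((p3 \to p2) \leftrightarrow p1) \lor (p2 \land p4)) \lor \lnot (p1 \leftrightarrow p2)), \lnot (((p3 \to p2) \leftrightarrow p1) \lor (p2 \land p4)).
\lnot (((p3 \to p2) \leftrightarrow p1) \lor (p2 \land p4)): α-rule — add \lnot ((p3 \to p2) \leftrightarrow p1), \lnot (p2 \land p4).
\lnot \lnot (p1 \leftrightarrow p2): β-rule — branch into p1, p2  //  \lnot p1, \lnot p2.
  branch 1 (add p1, p2):
    ((((p3 \to p2) \leftrightarrow p1) \lor (p2 \land p4)) \lor \lnot (p1 \leftrightarrow p2)): β-rule — branch into (((p3 \to p2) \leftrightarrow p1) \lor (p2 \land p4))  //  \lnot (p1 \leftrightarrow p2).
      branch 1.1 (add (((p3 \to p2) \leftrightarrow p1) \lor (p2 \land p4))):
        \lnot ((p3 \to p2) \leftrightarrow p1): β-rule — branch into (p3 \to p2), \lnot p1  //  \lnot (p3 \to p2), p1.
          branch 1.1.1 (add (p3 \to p2), \lnot p1):
            × closes — contains both p1 and \lnot p1.
          branch 1.1.2 (add \lnot (p3 \to p2), p1):
            \lnot (p3 \to p2): α-rule — add p3, \lnot p2.
            × closes — contains both p2 and \lnot p2.
      branch 1.2 (add \lnot (p1 \leftrightarrow p2)):
        \lnot ((p3 \to p2) \leftrightarrow p1): β-rule — branch into (p3 \to p2), \lnot p1  //  \lnot (p3 \to p2), p1.
          branch 1.2.1 (add (p3 \to p2), \lnot p1):
            × closes — contains both p1 and \lnot p1.
          branch 1.2.2 (add \lnot (p3 \to p2), p1):
            \lnot (p3 \to p2): α-rule — add p3, \lnot p2.
            × closes — contains both p2 and \lnot p2.
  branch 2 (add \lnot p1, \lnot p2):
    ((((p3 \to p2) \leftrightarrow p1) \lor (p2 \land p4)) \lor \lnot (p1 \leftrightarrow p2)): β-rule — branch into (((p3 \to p2) \leftrightarrow p1) \lor (p2 \land p4))  //  \lnot (p1 \leftrightarrow p2).
      branch 2.1 (add (((p3 \to p2) \leftrightarrow p1) \lor (p2 \land p4))):
        \lnot ((p3 \to p2) \leftrightarrow p1): β-rule — branch into (p3 \to p2), \lnot p1  //  \lnot (p3 \to p2), p1.
          branch 2.1.1 (add (p3 \to p2), \lnot p1):
            \lnot (p2 \land p4): β-rule — branch into \lnot p2  //  \lnot p4.
              branch 2.1.1.1 (add \lnot p2):
                (((p3 \to p2) \leftrightarrow p1) \lor (p2 \land p4)): β-rule — branch into ((p3 \to p2) \leftrightarrow p1)  //  (p2 \land p4).
                  branch 2.1.1.1.1 (add ((p3 \to p2) \leftrightarrow p1)):
                    (p3 \to p2): β-rule — branch into \lnot p3  //  p2.
                      branch 2.1.1.1.1.1 (add \lnot p3):
                        ((p3 \to p2) \leftrightarrow p1): β-rule — branch into (p3 \to p2), p1  //  \lnot (p3 \to p2), \lnot p1.
                          branch 2.1.1.1.1.1.1 (add (p3 \to p2), p1):
                            × closes — contains both p1 and \lnot p1.
                          branch 2.1.1.1.1.1.2 (add \lnot (p3 \to p2), \lnot p1):
                            \lnot (p3 \to p2): α-rule — add p3, \lnot p2.
                            × closes — contains both p3 and \lnot p3.
                      branch 2.1.1.1.1.2 (add p2):
                        × closes — contains both p2 and \lnot p2.
                  branch 2.1.1.1.2 (add (p2 \land p4)):
                    (p2 \land p4): α-rule — add p2, p4.
                    × closes — contains both p2 and \lnot p2.
              branch 2.1.1.2 (add \lnot p4):
                (((p3 \to p2) \leftrightarrow p1) \lor (p2 \land p4)): β-rule — branch into ((p3 \to p2) \leftrightarrow p1)  //  (p2 \land p4).
                  branch 2.1.1.2.1 (add ((p3 \to p2) \leftrightarrow p1)):
                    (p3 \to p2): β-rule — branch into \lnot p3  //  p2.
                      branch 2.1.1.2.1.1 (add \lnot p3):
                        ((p3 \to p2) \leftrightarrow p1): β-rule — branch into (p3 \to p2), p1  //  \lnot (p3 \to p2), \lnot p1.
                          branch 2.1.1.2.1.1.1 (add (p3 \to p2), p1):
                            × closes — contains both p1 and \lnot p1.
                          branch 2.1.1.2.1.1.2 (add \lnot (p3 \to p2), \lnot p1):
                            \lnot (p3 \to p2): α-rule — add p3, \lnot p2.
                            × closes — contains both p3 and \lnot p3.
                      branch 2.1.1.2.1.2 (add p2):
                        × closes — contains both p2 and \lnot p2.
                  branch 2.1.1.2.2 (add (p2 \land p4)):
                    (p2 \land p4): α-rule — add p2, p4.
                    × closes — contains both p2 and \lnot p2.
          branch 2.1.2 (add \lnot (p3 \to p2), p1):
            × closes — contains both p1 and \lnot p1.
      branch 2.2 (add \lnot (p1 \leftrightarrow p2)):
        \lnot ((p3 \to p2) \leftrightarrow p1): β-rule — branch into (p3 \to p2), \lnot p1  //  \lnot (p3 \to p2), p1.
          branch 2.2.1 (add (p3 \to p2), \lnot p1):
            \lnot (p2 \land p4): β-rule — branch into \lnot p2  //  \lnot p4.
              branch 2.2.1.1 (add \lnot p2):
                \lnot (p1 \leftrightarrow p2): β-rule — branch into p1, \lnot p2  //  \lnot p1, p2.
                  branch 2.2.1.1.1 (add p1, \lnot p2):
                    × closes — contains both p1 and \lnot p1.
                  branch 2.2.1.1.2 (add \lnot p1, p2):
                    × closes — contains both p2 and \lnot p2.
              branch 2.2.1.2 (add \lnot p4):
                \lnot (p1 \leftrightarrow p2): β-rule — branch into p1, \lnot p2  //  \lnot p1, p2.
                  branch 2.2.1.2.1 (add p1, \lnot p2):
                    × closes — contains both p1 and \lnot p1.
                  branch 2.2.1.2.2 (add \lnot p1, p2):
                    × closes — contains both p2 and \lnot p2.
          branch 2.2.2 (add \lnot (p3 \to p2), p1):
            × closes — contains both p1 and \lnot p1.
All 18 branches close.
Every branch closed, so the negation is unsatisfiable and the formula is valid.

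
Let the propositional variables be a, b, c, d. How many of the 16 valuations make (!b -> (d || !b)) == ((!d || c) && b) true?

6

Initial set: {T ((!b -> (d || !b)) == ((!d || c) && b))}.
T ((!b -> (d || !b)) == ((!d || c) && b)): β-rule — branch into T (!b -> (d || !b)), T ((!d || c) && b)  //  F (!b -> (d || !b)), F ((!d || c) && b).
  branch 1 (add T (!b -> (d || !b)), T ((!d || c) && b)):
    T ((!d || c) && b): α-rule — add T (!d || c), T b.
    T (!b -> (d || !b)): β-rule — branch into F !b  //  T (d || !b).
      branch 1.1 (add F !b):
        T (!d || c): β-rule — branch into T !d  //  T c.
          branch 1.1.1 (add T !d):
            ○ open, literals {b=1, d=0}.
          branch 1.1.2 (add T c):
            ○ open, literals {b=1, c=1}.
      branch 1.2 (add T (d || !b)):
        T (!d || c): β-rule — branch into T !d  //  T c.
          branch 1.2.1 (add T !d):
            T (d || !b): β-rule — branch into T d  //  T !b.
              branch 1.2.1.1 (add T d):
                × closes — contains both d and !d.
              branch 1.2.1.2 (add T !b):
                × closes — contains both b and !b.
          branch 1.2.2 (add T c):
            T (d || !b): β-rule — branch into T d  //  T !b.
              branch 1.2.2.1 (add T d):
                ○ open, literals {b=1, c=1, d=1}.
              branch 1.2.2.2 (add T !b):
                × closes — contains both b and !b.
  branch 2 (add F (!b -> (d || !b)), F ((!d || c) && b)):
    F (!b -> (d || !b)): α-rule — add T !b, F (d || !b).
    F (d || !b): α-rule — add F d, F !b.
    × closes — contains both b and !b.
4 branches closed, 3 open.
Each open branch fixes some atoms; the unmentioned ones are free. Counting distinct full assignments: branch {b=1, d=0} (a, c) contributes 4 new; branch {b=1, c=1} (a, d) contributes 2 new; branch {b=1, c=1, d=1} (a) contributes 0 new. Total: 6.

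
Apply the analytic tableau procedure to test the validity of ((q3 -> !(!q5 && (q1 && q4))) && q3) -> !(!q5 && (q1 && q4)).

Valid

Assume the negation and expand:
Initial set: {!(((q3 -> !(!q5 && (q1 && q4))) && q3) -> !(!q5 && (q1 && q4)))}.
!(((q3 -> !(!q5 && (q1 && q4))) && q3) -> !(!q5 && (q1 && q4))): α-rule — add ((q3 -> !(!q5 && (q1 && q4))) && q3), !!(!q5 && (q1 && q4)).
((q3 -> !(!q5 && (q1 && q4))) && q3): α-rule — add (q3 -> !(!q5 && (q1 && q4))), q3.
!!(!q5 && (q1 && q4)): α-rule — add !q5, (q1 && q4).
(q1 && q4): α-rule — add q1, q4.
(q3 -> !(!q5 && (q1 && q4))): β-rule — branch into !q3  //  !(!q5 && (q1 && q4)).
  branch 1 (add !q3):
    × closes — contains both q3 and !q3.
  branch 2 (add !(!q5 && (q1 && q4))):
    !(!q5 && (q1 && q4)): β-rule — branch into !!q5  //  !(q1 && q4).
      branch 2.1 (add !!q5):
        × closes — contains both q5 and !q5.
      branch 2.2 (add !(q1 && q4)):
        !(q1 && q4): β-rule — branch into !q1  //  !q4.
          branch 2.2.1 (add !q1):
            × closes — contains both q1 and !q1.
          branch 2.2.2 (add !q4):
            × closes — contains both q4 and !q4.
All 4 branches close.
Every branch closed, so the negation is unsatisfiable and the formula is valid.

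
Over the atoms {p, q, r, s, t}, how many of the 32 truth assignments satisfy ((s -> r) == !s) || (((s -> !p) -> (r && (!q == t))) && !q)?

27

Initial set: {T (((s -> r) == !s) || (((s -> !p) -> (r && (!q == t))) && !q))}.
T (((s -> r) == !s) || (((s -> !p) -> (r && (!q == t))) && !q)): β-rule — branch into T ((s -> r) == !s)  //  T (((s -> !p) -> (r && (!q == t))) && !q).
  branch 1 (add T ((s -> r) == !s)):
    T ((s -> r) == !s): β-rule — branch into T (s -> r), T !s  //  F (s -> r), F !s.
      branch 1.1 (add T (s -> r), T !s):
        T (s -> r): β-rule — branch into F s  //  T r.
          branch 1.1.1 (add F s):
            ○ open, literals {s=0}.
          branch 1.1.2 (add T r):
            ○ open, literals {r=1, s=0}.
      branch 1.2 (add F (s -> r), F !s):
        F (s -> r): α-rule — add T s, F r.
        ○ open, literals {r=0, s=1}.
  branch 2 (add T (((s -> !p) -> (r && (!q == t))) && !q)):
    T (((s -> !p) -> (r && (!q == t))) && !q): α-rule — add T ((s -> !p) -> (r && (!q == t))), T !q.
    T ((s -> !p) -> (r && (!q == t))): β-rule — branch into F (s -> !p)  //  T (r && (!q == t)).
      branch 2.1 (add F (s -> !p)):
        F (s -> !p): α-rule — add T s, F !p.
        ○ open, literals {p=1, q=0, s=1}.
      branch 2.2 (add T (r && (!q == t))):
        T (r && (!q == t)): α-rule — add T r, T (!q == t).
        T (!q == t): β-rule — branch into T !q, T t  //  F !q, F t.
          branch 2.2.1 (add T !q, T t):
            ○ open, literals {q=0, r=1, t=1}.
          branch 2.2.2 (add F !q, F t):
            × closes — contains both q and !q.
1 branch closed, 5 open.
Each open branch fixes some atoms; the unmentioned ones are free. Counting distinct full assignments: branch {s=0} (p, q, r, t) contributes 16 new; branch {r=1, s=0} (p, q, t) contributes 0 new; branch {r=0, s=1} (p, q, t) contributes 8 new; branch {p=1, q=0, s=1} (r, t) contributes 2 new; branch {q=0, r=1, t=1} (p, s) contributes 1 new. Total: 27.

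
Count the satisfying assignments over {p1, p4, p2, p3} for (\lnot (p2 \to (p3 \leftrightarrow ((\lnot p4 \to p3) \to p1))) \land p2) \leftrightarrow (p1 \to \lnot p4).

7

Initial set: {((\lnot (p2 \to (p3 \leftrightarrow ((\lnot p4 \to p3) \to p1))) \land p2) \leftrightarrow (p1 \to \lnot p4))}.
((\lnot (p2 \to (p3 \leftrightarrow ((\lnot p4 \to p3) \to p1))) \land p2) \leftrightarrow (p1 \to \lnot p4)): β-rule — branch into (\lnot (p2 \to (p3 \leftrightarrow ((\lnot p4 \to p3) \to p1))) \land p2), (p1 \to \lnot p4)  //  \lnot (\lnot (p2 \to (p3 \leftrightarrow ((\lnot p4 \to p3) \to p1))) \land p2), \lnot (p1 \to \lnot p4).
  branch 1 (add (\lnot (p2 \to (p3 \leftrightarrow ((\lnot p4 \to p3) \to p1))) \land p2), (p1 \to \lnot p4)):
    (\lnot (p2 \to (p3 \leftrightarrow ((\lnot p4 \to p3) \to p1))) \land p2): α-rule — add \lnot (p2 \to (p3 \leftrightarrow ((\lnot p4 \to p3) \to p1))), p2.
    \lnot (p2 \to (p3 \leftrightarrow ((\lnot p4 \to p3) \to p1))): α-rule — add p2, \lnot (p3 \leftrightarrow ((\lnot p4 \to p3) \to p1)).
    (p1 \to \lnot p4): β-rule — branch into \lnot p1  //  \lnot p4.
      branch 1.1 (add \lnot p1):
        \lnot (p3 \leftrightarrow ((\lnot p4 \to p3) \to p1)): β-rule — branch into p3, \lnot ((\lnot p4 \to p3) \to p1)  //  \lnot p3, ((\lnot p4 \to p3) \to p1).
          branch 1.1.1 (add p3, \lnot ((\lnot p4 \to p3) \to p1)):
            \lnot ((\lnot p4 \to p3) \to p1): α-rule — add (\lnot p4 \to p3), \lnot p1.
            (\lnot p4 \to p3): β-rule — branch into \lnot \lnot p4  //  p3.
              branch 1.1.1.1 (add \lnot \lnot p4):
                ○ open, literals {p1=false, p2=true, p3=true, p4=true}.
              branch 1.1.1.2 (add p3):
                ○ open, literals {p1=false, p2=true, p3=true}.
          branch 1.1.2 (add \lnot p3, ((\lnot p4 \to p3) \to p1)):
            ((\lnot p4 \to p3) \to p1): β-rule — branch into \lnot (\lnot p4 \to p3)  //  p1.
              branch 1.1.2.1 (add \lnot (\lnot p4 \to p3)):
                \lnot (\lnot p4 \to p3): α-rule — add \lnot p4, \lnot p3.
                ○ open, literals {p1=false, p2=true, p3=false, p4=false}.
              branch 1.1.2.2 (add p1):
                × closes — contains both p1 and \lnot p1.
      branch 1.2 (add \lnot p4):
        \lnot (p3 \leftrightarrow ((\lnot p4 \to p3) \to p1)): β-rule — branch into p3, \lnot ((\lnot p4 \to p3) \to p1)  //  \lnot p3, ((\lnot p4 \to p3) \to p1).
          branch 1.2.1 (add p3, \lnot ((\lnot p4 \to p3) \to p1)):
            \lnot ((\lnot p4 \to p3) \to p1): α-rule — add (\lnot p4 \to p3), \lnot p1.
            (\lnot p4 \to p3): β-rule — branch into \lnot \lnot p4  //  p3.
              branch 1.2.1.1 (add \lnot \lnot p4):
                × closes — contains both p4 and \lnot p4.
              branch 1.2.1.2 (add p3):
                ○ open, literals {p1=false, p2=true, p3=true, p4=false}.
          branch 1.2.2 (add \lnot p3, ((\lnot p4 \to p3) \to p1)):
            ((\lnot p4 \to p3) \to p1): β-rule — branch into \lnot (\lnot p4 \to p3)  //  p1.
              branch 1.2.2.1 (add \lnot (\lnot p4 \to p3)):
                \lnot (\lnot p4 \to p3): α-rule — add \lnot p4, \lnot p3.
                ○ open, literals {p2=true, p3=false, p4=false}.
              branch 1.2.2.2 (add p1):
                ○ open, literals {p1=true, p2=true, p3=false, p4=false}.
  branch 2 (add \lnot (\lnot (p2 \to (p3 \leftrightarrow ((\lnot p4 \to p3) \to p1))) \land p2), \lnot (p1 \to \lnot p4)):
    \lnot (p1 \to \lnot p4): α-rule — add p1, \lnot \lnot p4.
    \lnot (\lnot (p2 \to (p3 \leftrightarrow ((\lnot p4 \to p3) \to p1))) \land p2): β-rule — branch into \lnot \lnot (p2 \to (p3 \leftrightarrow ((\lnot p4 \to p3) \to p1)))  //  \lnot p2.
      branch 2.1 (add \lnot \lnot (p2 \to (p3 \leftrightarrow ((\lnot p4 \to p3) \to p1)))):
        \lnot \lnot (p2 \to (p3 \leftrightarrow ((\lnot p4 \to p3) \to p1))): β-rule — branch into \lnot p2  //  (p3 \leftrightarrow ((\lnot p4 \to p3) \to p1)).
          branch 2.1.1 (add \lnot p2):
            ○ open, literals {p1=true, p2=false, p4=true}.
          branch 2.1.2 (add (p3 \leftrightarrow ((\lnot p4 \to p3) \to p1))):
            (p3 \leftrightarrow ((\lnot p4 \to p3) \to p1)): β-rule — branch into p3, ((\lnot p4 \to p3) \to p1)  //  \lnot p3, \lnot ((\lnot p4 \to p3) \to p1).
              branch 2.1.2.1 (add p3, ((\lnot p4 \to p3) \to p1)):
                ((\lnot p4 \to p3) \to p1): β-rule — branch into \lnot (\lnot p4 \to p3)  //  p1.
                  branch 2.1.2.1.1 (add \lnot (\lnot p4 \to p3)):
                    \lnot (\lnot p4 \to p3): α-rule — add \lnot p4, \lnot p3.
                    × closes — contains both p4 and \lnot p4.
                  branch 2.1.2.1.2 (add p1):
                    ○ open, literals {p1=true, p3=true, p4=true}.
              branch 2.1.2.2 (add \lnot p3, \lnot ((\lnot p4 \to p3) \to p1)):
                \lnot ((\lnot p4 \to p3) \to p1): α-rule — add (\lnot p4 \to p3), \lnot p1.
                × closes — contains both p1 and \lnot p1.
      branch 2.2 (add \lnot p2):
        ○ open, literals {p1=true, p2=false, p4=true}.
4 branches closed, 9 open.
Each open branch fixes some atoms; the unmentioned ones are free. Counting distinct full assignments: branch {p1=false, p2=true, p3=true, p4=true} (none free) contributes 1 new; branch {p1=false, p2=true, p3=true} (p4) contributes 1 new; branch {p1=false, p2=true, p3=false, p4=false} (none free) contributes 1 new; branch {p1=false, p2=true, p3=true, p4=false} (none free) contributes 0 new; branch {p2=true, p3=false, p4=false} (p1) contributes 1 new; branch {p1=true, p2=true, p3=false, p4=false} (none free) contributes 0 new; branch {p1=true, p2=false, p4=true} (p3) contributes 2 new; branch {p1=true, p3=true, p4=true} (p2) contributes 1 new; branch {p1=true, p2=false, p4=true} (p3) contributes 0 new. Total: 7.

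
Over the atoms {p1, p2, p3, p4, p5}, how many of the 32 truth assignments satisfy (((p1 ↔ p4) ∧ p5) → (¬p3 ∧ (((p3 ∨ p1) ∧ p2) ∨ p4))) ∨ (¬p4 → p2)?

Initial set: {((((p1 ↔ p4) ∧ p5) → (¬p3 ∧ (((p3 ∨ p1) ∧ p2) ∨ p4))) ∨ (¬p4 → p2))}.
((((p1 ↔ p4) ∧ p5) → (¬p3 ∧ (((p3 ∨ p1) ∧ p2) ∨ p4))) ∨ (¬p4 → p2)): β-rule — branch into (((p1 ↔ p4) ∧ p5) → (¬p3 ∧ (((p3 ∨ p1) ∧ p2) ∨ p4)))  //  (¬p4 → p2).
  branch 1 (add (((p1 ↔ p4) ∧ p5) → (¬p3 ∧ (((p3 ∨ p1) ∧ p2) ∨ p4)))):
    (((p1 ↔ p4) ∧ p5) → (¬p3 ∧ (((p3 ∨ p1) ∧ p2) ∨ p4))): β-rule — branch into ¬((p1 ↔ p4) ∧ p5)  //  (¬p3 ∧ (((p3 ∨ p1) ∧ p2) ∨ p4)).
      branch 1.1 (add ¬((p1 ↔ p4) ∧ p5)):
        ¬((p1 ↔ p4) ∧ p5): β-rule — branch into ¬(p1 ↔ p4)  //  ¬p5.
          branch 1.1.1 (add ¬(p1 ↔ p4)):
            ¬(p1 ↔ p4): β-rule — branch into p1, ¬p4  //  ¬p1, p4.
              branch 1.1.1.1 (add p1, ¬p4):
                ○ open, literals {p1=1, p4=0}.
              branch 1.1.1.2 (add ¬p1, p4):
                ○ open, literals {p1=0, p4=1}.
          branch 1.1.2 (add ¬p5):
            ○ open, literals {p5=0}.
      branch 1.2 (add (¬p3 ∧ (((p3 ∨ p1) ∧ p2) ∨ p4))):
        (¬p3 ∧ (((p3 ∨ p1) ∧ p2) ∨ p4)): α-rule — add ¬p3, (((p3 ∨ p1) ∧ p2) ∨ p4).
        (((p3 ∨ p1) ∧ p2) ∨ p4): β-rule — branch into ((p3 ∨ p1) ∧ p2)  //  p4.
          branch 1.2.1 (add ((p3 ∨ p1) ∧ p2)):
            ((p3 ∨ p1) ∧ p2): α-rule — add (p3 ∨ p1), p2.
            (p3 ∨ p1): β-rule — branch into p3  //  p1.
              branch 1.2.1.1 (add p3):
                × closes — contains both p3 and ¬p3.
              branch 1.2.1.2 (add p1):
                ○ open, literals {p1=1, p2=1, p3=0}.
          branch 1.2.2 (add p4):
            ○ open, literals {p3=0, p4=1}.
  branch 2 (add (¬p4 → p2)):
    (¬p4 → p2): β-rule — branch into ¬¬p4  //  p2.
      branch 2.1 (add ¬¬p4):
        ○ open, literals {p4=1}.
      branch 2.2 (add p2):
        ○ open, literals {p2=1}.
1 branch closed, 7 open.
Each open branch fixes some atoms; the unmentioned ones are free. Counting distinct full assignments: branch {p1=1, p4=0} (p2, p3, p5) contributes 8 new; branch {p1=0, p4=1} (p2, p3, p5) contributes 8 new; branch {p5=0} (p1, p2, p3, p4) contributes 8 new; branch {p1=1, p2=1, p3=0} (p4, p5) contributes 1 new; branch {p3=0, p4=1} (p1, p2, p5) contributes 1 new; branch {p4=1} (p1, p2, p3, p5) contributes 2 new; branch {p2=1} (p1, p3, p4, p5) contributes 2 new. Total: 30.

30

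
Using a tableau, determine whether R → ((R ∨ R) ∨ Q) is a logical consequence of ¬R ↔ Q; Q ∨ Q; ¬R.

Initial set: {(¬R ↔ Q); (Q ∨ Q); ¬R; ¬(R → ((R ∨ R) ∨ Q))}.
¬(R → ((R ∨ R) ∨ Q)): α-rule — add R, ¬((R ∨ R) ∨ Q).
× closes — contains both R and ¬R.
All 1 branch closes.
Every branch closed, so the premises entail the conclusion.

Yes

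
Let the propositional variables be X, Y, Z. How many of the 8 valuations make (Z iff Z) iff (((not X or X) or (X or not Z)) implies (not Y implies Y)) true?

Initial set: {((Z iff Z) iff (((not X or X) or (X or not Z)) implies (not Y implies Y)))}.
((Z iff Z) iff (((not X or X) or (X or not Z)) implies (not Y implies Y))): β-rule — branch into (Z iff Z), (((not X or X) or (X or not Z)) implies (not Y implies Y))  //  not (Z iff Z), not (((not X or X) or (X or not Z)) implies (not Y implies Y)).
  branch 1 (add (Z iff Z), (((not X or X) or (X or not Z)) implies (not Y implies Y))):
    (Z iff Z): β-rule — branch into Z, Z  //  not Z, not Z.
      branch 1.1 (add Z, Z):
        (((not X or X) or (X or not Z)) implies (not Y implies Y)): β-rule — branch into not ((not X or X) or (X or not Z))  //  (not Y implies Y).
          branch 1.1.1 (add not ((not X or X) or (X or not Z))):
            not ((not X or X) or (X or not Z)): α-rule — add not (not X or X), not (X or not Z).
            not (not X or X): α-rule — add not not X, not X.
            × closes — contains both X and not X.
          branch 1.1.2 (add (not Y implies Y)):
            (not Y implies Y): β-rule — branch into not not Y  //  Y.
              branch 1.1.2.1 (add not not Y):
                ○ open, literals {Y=1, Z=1}.
              branch 1.1.2.2 (add Y):
                ○ open, literals {Y=1, Z=1}.
      branch 1.2 (add not Z, not Z):
        (((not X or X) or (X or not Z)) implies (not Y implies Y)): β-rule — branch into not ((not X or X) or (X or not Z))  //  (not Y implies Y).
          branch 1.2.1 (add not ((not X or X) or (X or not Z))):
            not ((not X or X) or (X or not Z)): α-rule — add not (not X or X), not (X or not Z).
            not (not X or X): α-rule — add not not X, not X.
            × closes — contains both X and not X.
          branch 1.2.2 (add (not Y implies Y)):
            (not Y implies Y): β-rule — branch into not not Y  //  Y.
              branch 1.2.2.1 (add not not Y):
                ○ open, literals {Y=1, Z=0}.
              branch 1.2.2.2 (add Y):
                ○ open, literals {Y=1, Z=0}.
  branch 2 (add not (Z iff Z), not (((not X or X) or (X or not Z)) implies (not Y implies Y))):
    not (((not X or X) or (X or not Z)) implies (not Y implies Y)): α-rule — add ((not X or X) or (X or not Z)), not (not Y implies Y).
    not (not Y implies Y): α-rule — add not Y, not Y.
    not (Z iff Z): β-rule — branch into Z, not Z  //  not Z, Z.
      branch 2.1 (add Z, not Z):
        × closes — contains both Z and not Z.
      branch 2.2 (add not Z, Z):
        × closes — contains both Z and not Z.
4 branches closed, 4 open.
Each open branch fixes some atoms; the unmentioned ones are free. Counting distinct full assignments: branch {Y=1, Z=1} (X) contributes 2 new; branch {Y=1, Z=1} (X) contributes 0 new; branch {Y=1, Z=0} (X) contributes 2 new; branch {Y=1, Z=0} (X) contributes 0 new. Total: 4.

4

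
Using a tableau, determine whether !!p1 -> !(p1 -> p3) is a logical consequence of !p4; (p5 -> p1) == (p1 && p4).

Initial set: {!p4; ((p5 -> p1) == (p1 && p4)); !(!!p1 -> !(p1 -> p3))}.
!(!!p1 -> !(p1 -> p3)): α-rule — add !!p1, !!(p1 -> p3).
!!p1: drop double negation, giving p1.
((p5 -> p1) == (p1 && p4)): β-rule — branch into (p5 -> p1), (p1 && p4)  //  !(p5 -> p1), !(p1 && p4).
  branch 1 (add (p5 -> p1), (p1 && p4)):
    (p1 && p4): α-rule — add p1, p4.
    × closes — contains both p4 and !p4.
  branch 2 (add !(p5 -> p1), !(p1 && p4)):
    !(p5 -> p1): α-rule — add p5, !p1.
    × closes — contains both p1 and !p1.
All 2 branches close.
Every branch closed, so the premises entail the conclusion.

Yes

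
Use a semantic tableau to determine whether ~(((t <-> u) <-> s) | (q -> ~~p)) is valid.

Assume the negation and expand:
Initial set: {F ~(((t <-> u) <-> s) | (q -> ~~p))}.
F ~(((t <-> u) <-> s) | (q -> ~~p)): β-rule — branch into T ((t <-> u) <-> s)  //  T (q -> ~~p).
  branch 1 (add T ((t <-> u) <-> s)):
    T ((t <-> u) <-> s): β-rule — branch into T (t <-> u), T s  //  F (t <-> u), F s.
      branch 1.1 (add T (t <-> u), T s):
        T (t <-> u): β-rule — branch into T t, T u  //  F t, F u.
          branch 1.1.1 (add T t, T u):
            ○ open, literals {s=true, t=true, u=true}.
          branch 1.1.2 (add F t, F u):
            ○ open, literals {s=true, t=false, u=false}.
      branch 1.2 (add F (t <-> u), F s):
        F (t <-> u): β-rule — branch into T t, F u  //  F t, T u.
          branch 1.2.1 (add T t, F u):
            ○ open, literals {s=false, t=true, u=false}.
          branch 1.2.2 (add F t, T u):
            ○ open, literals {s=false, t=false, u=true}.
  branch 2 (add T (q -> ~~p)):
    T (q -> ~~p): β-rule — branch into F q  //  T ~~p.
      branch 2.1 (add F q):
        ○ open, literals {q=false}.
      branch 2.2 (add T ~~p):
        T ~~p: drop double negation, giving T p.
        ○ open, literals {p=true}.
0 branches closed, 6 open.
An open branch gives a countermodel: s=true, t=true, u=true (unmentioned atoms arbitrary); under it the original formula is false.

Not valid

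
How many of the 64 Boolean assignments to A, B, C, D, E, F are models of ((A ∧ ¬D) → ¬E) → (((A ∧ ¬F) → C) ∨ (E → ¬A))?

62

Initial set: {(((A ∧ ¬D) → ¬E) → (((A ∧ ¬F) → C) ∨ (E → ¬A)))}.
(((A ∧ ¬D) → ¬E) → (((A ∧ ¬F) → C) ∨ (E → ¬A))): β-rule — branch into ¬((A ∧ ¬D) → ¬E)  //  (((A ∧ ¬F) → C) ∨ (E → ¬A)).
  branch 1 (add ¬((A ∧ ¬D) → ¬E)):
    ¬((A ∧ ¬D) → ¬E): α-rule — add (A ∧ ¬D), ¬¬E.
    (A ∧ ¬D): α-rule — add A, ¬D.
    ○ open, literals {A=T, D=F, E=T}.
  branch 2 (add (((A ∧ ¬F) → C) ∨ (E → ¬A))):
    (((A ∧ ¬F) → C) ∨ (E → ¬A)): β-rule — branch into ((A ∧ ¬F) → C)  //  (E → ¬A).
      branch 2.1 (add ((A ∧ ¬F) → C)):
        ((A ∧ ¬F) → C): β-rule — branch into ¬(A ∧ ¬F)  //  C.
          branch 2.1.1 (add ¬(A ∧ ¬F)):
            ¬(A ∧ ¬F): β-rule — branch into ¬A  //  ¬¬F.
              branch 2.1.1.1 (add ¬A):
                ○ open, literals {A=F}.
              branch 2.1.1.2 (add ¬¬F):
                ○ open, literals {F=T}.
          branch 2.1.2 (add C):
            ○ open, literals {C=T}.
      branch 2.2 (add (E → ¬A)):
        (E → ¬A): β-rule — branch into ¬E  //  ¬A.
          branch 2.2.1 (add ¬E):
            ○ open, literals {E=F}.
          branch 2.2.2 (add ¬A):
            ○ open, literals {A=F}.
0 branches closed, 6 open.
Each open branch fixes some atoms; the unmentioned ones are free. Counting distinct full assignments: branch {A=T, D=F, E=T} (B, C, F) contributes 8 new; branch {A=F} (B, C, D, E, F) contributes 32 new; branch {F=T} (A, B, C, D, E) contributes 12 new; branch {C=T} (A, B, D, E, F) contributes 6 new; branch {E=F} (A, B, C, D, F) contributes 4 new; branch {A=F} (B, C, D, E, F) contributes 0 new. Total: 62.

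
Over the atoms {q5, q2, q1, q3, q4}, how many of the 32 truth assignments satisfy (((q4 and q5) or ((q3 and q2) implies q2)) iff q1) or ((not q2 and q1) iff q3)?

Initial set: {((((q4 and q5) or ((q3 and q2) implies q2)) iff q1) or ((not q2 and q1) iff q3))}.
((((q4 and q5) or ((q3 and q2) implies q2)) iff q1) or ((not q2 and q1) iff q3)): β-rule — branch into (((q4 and q5) or ((q3 and q2) implies q2)) iff q1)  //  ((not q2 and q1) iff q3).
  branch 1 (add (((q4 and q5) or ((q3 and q2) implies q2)) iff q1)):
    (((q4 and q5) or ((q3 and q2) implies q2)) iff q1): β-rule — branch into ((q4 and q5) or ((q3 and q2) implies q2)), q1  //  not ((q4 and q5) or ((q3 and q2) implies q2)), not q1.
      branch 1.1 (add ((q4 and q5) or ((q3 and q2) implies q2)), q1):
        ((q4 and q5) or ((q3 and q2) implies q2)): β-rule — branch into (q4 and q5)  //  ((q3 and q2) implies q2).
          branch 1.1.1 (add (q4 and q5)):
            (q4 and q5): α-rule — add q4, q5.
            ○ open, literals {q1=1, q4=1, q5=1}.
          branch 1.1.2 (add ((q3 and q2) implies q2)):
            ((q3 and q2) implies q2): β-rule — branch into not (q3 and q2)  //  q2.
              branch 1.1.2.1 (add not (q3 and q2)):
                not (q3 and q2): β-rule — branch into not q3  //  not q2.
                  branch 1.1.2.1.1 (add not q3):
                    ○ open, literals {q1=1, q3=0}.
                  branch 1.1.2.1.2 (add not q2):
                    ○ open, literals {q1=1, q2=0}.
              branch 1.1.2.2 (add q2):
                ○ open, literals {q1=1, q2=1}.
      branch 1.2 (add not ((q4 and q5) or ((q3 and q2) implies q2)), not q1):
        not ((q4 and q5) or ((q3 and q2) implies q2)): α-rule — add not (q4 and q5), not ((q3 and q2) implies q2).
        not ((q3 and q2) implies q2): α-rule — add (q3 and q2), not q2.
        (q3 and q2): α-rule — add q3, q2.
        × closes — contains both q2 and not q2.
  branch 2 (add ((not q2 and q1) iff q3)):
    ((not q2 and q1) iff q3): β-rule — branch into (not q2 and q1), q3  //  not (not q2 and q1), not q3.
      branch 2.1 (add (not q2 and q1), q3):
        (not q2 and q1): α-rule — add not q2, q1.
        ○ open, literals {q1=1, q2=0, q3=1}.
      branch 2.2 (add not (not q2 and q1), not q3):
        not (not q2 and q1): β-rule — branch into not not q2  //  not q1.
          branch 2.2.1 (add not not q2):
            ○ open, literals {q2=1, q3=0}.
          branch 2.2.2 (add not q1):
            ○ open, literals {q1=0, q3=0}.
1 branch closed, 7 open.
Each open branch fixes some atoms; the unmentioned ones are free. Counting distinct full assignments: branch {q1=1, q4=1, q5=1} (q2, q3) contributes 4 new; branch {q1=1, q3=0} (q5, q2, q4) contributes 6 new; branch {q1=1, q2=0} (q5, q3, q4) contributes 3 new; branch {q1=1, q2=1} (q5, q3, q4) contributes 3 new; branch {q1=1, q2=0, q3=1} (q5, q4) contributes 0 new; branch {q2=1, q3=0} (q5, q1, q4) contributes 4 new; branch {q1=0, q3=0} (q5, q2, q4) contributes 4 new. Total: 24.

24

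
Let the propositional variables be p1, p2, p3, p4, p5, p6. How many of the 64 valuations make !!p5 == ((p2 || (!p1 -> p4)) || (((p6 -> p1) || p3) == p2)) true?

32

Initial set: {(!!p5 == ((p2 || (!p1 -> p4)) || (((p6 -> p1) || p3) == p2)))}.
(!!p5 == ((p2 || (!p1 -> p4)) || (((p6 -> p1) || p3) == p2))): β-rule — branch into !!p5, ((p2 || (!p1 -> p4)) || (((p6 -> p1) || p3) == p2))  //  !!!p5, !((p2 || (!p1 -> p4)) || (((p6 -> p1) || p3) == p2)).
  branch 1 (add !!p5, ((p2 || (!p1 -> p4)) || (((p6 -> p1) || p3) == p2))):
    !!p5: drop double negation, giving p5.
    ((p2 || (!p1 -> p4)) || (((p6 -> p1) || p3) == p2)): β-rule — branch into (p2 || (!p1 -> p4))  //  (((p6 -> p1) || p3) == p2).
      branch 1.1 (add (p2 || (!p1 -> p4))):
        (p2 || (!p1 -> p4)): β-rule — branch into p2  //  (!p1 -> p4).
          branch 1.1.1 (add p2):
            ○ open, literals {p2=T, p5=T}.
          branch 1.1.2 (add (!p1 -> p4)):
            (!p1 -> p4): β-rule — branch into !!p1  //  p4.
              branch 1.1.2.1 (add !!p1):
                ○ open, literals {p1=T, p5=T}.
              branch 1.1.2.2 (add p4):
                ○ open, literals {p4=T, p5=T}.
      branch 1.2 (add (((p6 -> p1) || p3) == p2)):
        (((p6 -> p1) || p3) == p2): β-rule — branch into ((p6 -> p1) || p3), p2  //  !((p6 -> p1) || p3), !p2.
          branch 1.2.1 (add ((p6 -> p1) || p3), p2):
            ((p6 -> p1) || p3): β-rule — branch into (p6 -> p1)  //  p3.
              branch 1.2.1.1 (add (p6 -> p1)):
                (p6 -> p1): β-rule — branch into !p6  //  p1.
                  branch 1.2.1.1.1 (add !p6):
                    ○ open, literals {p2=T, p5=T, p6=F}.
                  branch 1.2.1.1.2 (add p1):
                    ○ open, literals {p1=T, p2=T, p5=T}.
              branch 1.2.1.2 (add p3):
                ○ open, literals {p2=T, p3=T, p5=T}.
          branch 1.2.2 (add !((p6 -> p1) || p3), !p2):
            !((p6 -> p1) || p3): α-rule — add !(p6 -> p1), !p3.
            !(p6 -> p1): α-rule — add p6, !p1.
            ○ open, literals {p1=F, p2=F, p3=F, p5=T, p6=T}.
  branch 2 (add !!!p5, !((p2 || (!p1 -> p4)) || (((p6 -> p1) || p3) == p2))):
    !!!p5: drop double negation, giving !p5.
    !((p2 || (!p1 -> p4)) || (((p6 -> p1) || p3) == p2)): α-rule — add !(p2 || (!p1 -> p4)), !(((p6 -> p1) || p3) == p2).
    !(p2 || (!p1 -> p4)): α-rule — add !p2, !(!p1 -> p4).
    !(!p1 -> p4): α-rule — add !p1, !p4.
    !(((p6 -> p1) || p3) == p2): β-rule — branch into ((p6 -> p1) || p3), !p2  //  !((p6 -> p1) || p3), p2.
      branch 2.1 (add ((p6 -> p1) || p3), !p2):
        ((p6 -> p1) || p3): β-rule — branch into (p6 -> p1)  //  p3.
          branch 2.1.1 (add (p6 -> p1)):
            (p6 -> p1): β-rule — branch into !p6  //  p1.
              branch 2.1.1.1 (add !p6):
                ○ open, literals {p1=F, p2=F, p4=F, p5=F, p6=F}.
              branch 2.1.1.2 (add p1):
                × closes — contains both p1 and !p1.
          branch 2.1.2 (add p3):
            ○ open, literals {p1=F, p2=F, p3=T, p4=F, p5=F}.
      branch 2.2 (add !((p6 -> p1) || p3), p2):
        × closes — contains both p2 and !p2.
2 branches closed, 9 open.
Each open branch fixes some atoms; the unmentioned ones are free. Counting distinct full assignments: branch {p2=T, p5=T} (p1, p3, p4, p6) contributes 16 new; branch {p1=T, p5=T} (p2, p3, p4, p6) contributes 8 new; branch {p4=T, p5=T} (p1, p2, p3, p6) contributes 4 new; branch {p2=T, p5=T, p6=F} (p1, p3, p4) contributes 0 new; branch {p1=T, p2=T, p5=T} (p3, p4, p6) contributes 0 new; branch {p2=T, p3=T, p5=T} (p1, p4, p6) contributes 0 new; branch {p1=F, p2=F, p3=F, p5=T, p6=T} (p4) contributes 1 new; branch {p1=F, p2=F, p4=F, p5=F, p6=F} (p3) contributes 2 new; branch {p1=F, p2=F, p3=T, p4=F, p5=F} (p6) contributes 1 new. Total: 32.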